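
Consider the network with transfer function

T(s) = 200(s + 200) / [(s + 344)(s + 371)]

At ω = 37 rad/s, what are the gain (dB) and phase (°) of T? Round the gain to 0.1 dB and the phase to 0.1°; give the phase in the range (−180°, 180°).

-10.0 dB, -1.4°

At s = jω = j37:
zero (s+200): 200 + j37 → |·| = √(200²+37²) = √41369 ≈ 203.39, ∠ = arctan(37/200) ≈ 10.48°
pole (s+344): 344 + j37 → |·| = √(344²+37²) = √119705 ≈ 345.98, ∠ = arctan(37/344) ≈ 6.14°
pole (s+371): 371 + j37 → |·| = √(371²+37²) = √139010 ≈ 372.84, ∠ = arctan(37/371) ≈ 5.70°
|T| = 200 · 203.39 / 1.29e+05 ≈ 0.31533
Gain = 20 log₁₀(0.31533) ≈ -10.02 dB
∠T = 10.48° − 11.84° = -1.36°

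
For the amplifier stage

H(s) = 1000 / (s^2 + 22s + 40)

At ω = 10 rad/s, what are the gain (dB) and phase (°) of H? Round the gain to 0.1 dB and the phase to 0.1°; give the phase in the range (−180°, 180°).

Substitute s = j10:
Numerator: 1000 = 1000 + j0
Denominator: (j10)^2 + 22(j10) + 40 = -60 + j220
|N| = √(1000² + 0²) ≈ 1000, ∠N ≈ 0.00°
|D| = √(60² + 220²) ≈ 228.04, ∠D ≈ 105.26°
|H| = 1000 / 228.04 ≈ 4.3852
Gain = 20 log₁₀(4.3852) ≈ 12.84 dB
∠H = 0.00° − 105.26° = -105.26°

12.8 dB, -105.3°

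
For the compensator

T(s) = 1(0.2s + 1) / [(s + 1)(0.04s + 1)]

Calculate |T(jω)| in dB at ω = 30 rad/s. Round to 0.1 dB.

At ω = 30 rad/s:
zero (1 + j30·0.2) = 1 + j6 → |·| ≈ 6.0828, ∠ ≈ 80.54°
pole (1 + j30·1) = 1 + j30 → |·| ≈ 30.017, ∠ ≈ 88.09°
pole (1 + j30·0.04) = 1 + j1.2 → |·| ≈ 1.562, ∠ ≈ 50.19°
|T| = 1 · 6.0828 / (30.017 · 1.562) ≈ 0.12973
Gain = 20 log₁₀(0.12973) ≈ -17.74 dB

-17.7 dB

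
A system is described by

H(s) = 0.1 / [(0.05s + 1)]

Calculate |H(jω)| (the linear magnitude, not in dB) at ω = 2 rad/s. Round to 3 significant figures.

At ω = 2 rad/s:
pole (1 + j2·0.05) = 1 + j0.1 → |·| ≈ 1.005, ∠ ≈ 5.71°
|H| = 0.1 · 1 / (1.005) ≈ 0.099502

0.0995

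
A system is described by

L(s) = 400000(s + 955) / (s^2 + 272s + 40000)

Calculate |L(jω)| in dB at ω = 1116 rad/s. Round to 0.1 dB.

At s = jω = j1116:
zero (s+955): 955 + j1116 → |·| = √(955²+1116²) = √2157481 ≈ 1468.8, ∠ = arctan(1116/955) ≈ 49.45°
quadratic: (j1116)² + 272·j1116 + 40000 = -1205456 + j303552 → |·| ≈ 1.2431e+06, ∠ ≈ 165.87°
|L| = 400000 · 1468.8 / 1.2431e+06 ≈ 472.62
Gain = 20 log₁₀(472.62) ≈ 53.49 dB

53.5 dB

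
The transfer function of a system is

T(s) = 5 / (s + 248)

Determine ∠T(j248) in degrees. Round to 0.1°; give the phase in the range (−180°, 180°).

-45.0°

At s = jω = j248:
pole (s+248): 248 + j248 → |·| = √(248²+248²) = √123008 ≈ 350.72, ∠ = arctan(248/248) ≈ 45.00°
∠T = 0.00° − 45.00° = -45.00°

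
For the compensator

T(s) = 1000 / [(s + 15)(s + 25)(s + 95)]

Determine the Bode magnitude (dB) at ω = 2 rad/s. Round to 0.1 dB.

-31.1 dB

At s = jω = j2:
pole (s+15): 15 + j2 → |·| = √(15²+2²) = √229 ≈ 15.133, ∠ = arctan(2/15) ≈ 7.59°
pole (s+25): 25 + j2 → |·| = √(25²+2²) = √629 ≈ 25.08, ∠ = arctan(2/25) ≈ 4.57°
pole (s+95): 95 + j2 → |·| = √(95²+2²) = √9029 ≈ 95.021, ∠ = arctan(2/95) ≈ 1.21°
|T| = 1000 / 36064 ≈ 0.027728
Gain = 20 log₁₀(0.027728) ≈ -31.14 dB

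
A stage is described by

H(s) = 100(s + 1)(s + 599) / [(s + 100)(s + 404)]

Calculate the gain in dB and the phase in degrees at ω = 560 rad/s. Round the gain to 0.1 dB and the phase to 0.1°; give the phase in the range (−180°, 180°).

At s = jω = j560:
zero (s+1): 1 + j560 → |·| = √(1²+560²) = √313601 ≈ 560, ∠ = arctan(560/1) ≈ 89.90°
zero (s+599): 599 + j560 → |·| = √(599²+560²) = √672401 ≈ 820, ∠ = arctan(560/599) ≈ 43.07°
pole (s+100): 100 + j560 → |·| = √(100²+560²) = √323600 ≈ 568.86, ∠ = arctan(560/100) ≈ 79.88°
pole (s+404): 404 + j560 → |·| = √(404²+560²) = √476816 ≈ 690.52, ∠ = arctan(560/404) ≈ 54.19°
|H| = 100 · 4.592e+05 / 3.9281e+05 ≈ 116.9
Gain = 20 log₁₀(116.9) ≈ 41.36 dB
∠H = 132.97° − 134.07° = -1.10°

41.4 dB, -1.1°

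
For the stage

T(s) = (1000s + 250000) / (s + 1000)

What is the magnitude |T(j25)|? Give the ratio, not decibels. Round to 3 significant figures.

Substitute s = j25:
Numerator: 1000(j25) + 250000 = 250000 + j25000
Denominator: (j25) + 1000 = 1000 + j25
|N| = √(250000² + 25000²) ≈ 2.5125e+05, ∠N ≈ 5.71°
|D| = √(1000² + 25²) ≈ 1000.3, ∠D ≈ 1.43°
|T| = 2.5125e+05 / 1000.3 ≈ 251.17

251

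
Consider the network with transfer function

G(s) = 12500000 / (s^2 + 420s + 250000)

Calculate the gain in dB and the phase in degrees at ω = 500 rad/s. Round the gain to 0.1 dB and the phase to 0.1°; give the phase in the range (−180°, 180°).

At s = jω = j500:
quadratic: (j500)² + 420·j500 + 250000 = 0 + j210000 → |·| ≈ 2.1e+05, ∠ ≈ 90.00°
|G| = 12500000 / 2.1e+05 ≈ 59.524
Gain = 20 log₁₀(59.524) ≈ 35.49 dB
∠G = 0.00° − 90.00° = -90.00°

35.5 dB, -90.0°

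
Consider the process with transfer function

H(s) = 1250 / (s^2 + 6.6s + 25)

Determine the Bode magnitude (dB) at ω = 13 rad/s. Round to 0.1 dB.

At s = jω = j13:
quadratic: (j13)² + 6.6·j13 + 25 = -144 + j85.8 → |·| ≈ 167.62, ∠ ≈ 149.21°
|H| = 1250 / 167.62 ≈ 7.4573
Gain = 20 log₁₀(7.4573) ≈ 17.45 dB

17.5 dB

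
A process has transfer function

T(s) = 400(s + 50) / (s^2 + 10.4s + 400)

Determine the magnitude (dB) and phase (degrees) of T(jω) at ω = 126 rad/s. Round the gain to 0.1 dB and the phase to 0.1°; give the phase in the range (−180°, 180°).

At s = jω = j126:
zero (s+50): 50 + j126 → |·| = √(50²+126²) = √18376 ≈ 135.56, ∠ = arctan(126/50) ≈ 68.36°
quadratic: (j126)² + 10.4·j126 + 400 = -15476 + j1310.4 → |·| ≈ 15531, ∠ ≈ 175.16°
|T| = 400 · 135.56 / 15531 ≈ 3.4913
Gain = 20 log₁₀(3.4913) ≈ 10.86 dB
∠T = 68.36° − 175.16° = -106.80°

10.9 dB, -106.8°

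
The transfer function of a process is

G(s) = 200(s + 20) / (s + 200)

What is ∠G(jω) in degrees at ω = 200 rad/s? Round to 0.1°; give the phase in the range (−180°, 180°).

At s = jω = j200:
zero (s+20): 20 + j200 → |·| = √(20²+200²) = √40400 ≈ 201, ∠ = arctan(200/20) ≈ 84.29°
pole (s+200): 200 + j200 → |·| = √(200²+200²) = √80000 ≈ 282.84, ∠ = arctan(200/200) ≈ 45.00°
∠G = 84.29° − 45.00° = 39.29°

39.3°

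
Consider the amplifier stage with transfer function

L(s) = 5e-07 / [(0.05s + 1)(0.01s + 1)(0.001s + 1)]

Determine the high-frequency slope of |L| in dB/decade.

Each pole contributes −20 dB/decade at high frequency; each zero contributes +20 dB/decade.
Net: 0 zero(s) − 3 pole(s) → -60 dB/decade.

-60 dB/decade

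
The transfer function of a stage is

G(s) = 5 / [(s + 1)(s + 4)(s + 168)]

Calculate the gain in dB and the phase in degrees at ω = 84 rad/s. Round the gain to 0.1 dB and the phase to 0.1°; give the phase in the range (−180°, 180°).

-108.5 dB, 156.8°

At s = jω = j84:
pole (s+1): 1 + j84 → |·| = √(1²+84²) = √7057 ≈ 84.006, ∠ = arctan(84/1) ≈ 89.32°
pole (s+4): 4 + j84 → |·| = √(4²+84²) = √7072 ≈ 84.095, ∠ = arctan(84/4) ≈ 87.27°
pole (s+168): 168 + j84 → |·| = √(168²+84²) = √35280 ≈ 187.83, ∠ = arctan(84/168) ≈ 26.57°
|G| = 5 / 1.3269e+06 ≈ 3.7682e-06
Gain = 20 log₁₀(3.7682e-06) ≈ -108.48 dB
∠G = 0.00° − 203.16° = -203.16° ≡ 156.84° (principal value)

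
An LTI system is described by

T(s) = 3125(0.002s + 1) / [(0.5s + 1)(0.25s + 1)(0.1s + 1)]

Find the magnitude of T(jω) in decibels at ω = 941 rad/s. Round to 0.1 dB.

-63.9 dB

At ω = 941 rad/s:
zero (1 + j941·0.002) = 1 + j1.882 → |·| ≈ 2.1312, ∠ ≈ 62.02°
pole (1 + j941·0.5) = 1 + j470.5 → |·| ≈ 470.5, ∠ ≈ 89.88°
pole (1 + j941·0.25) = 1 + j235.25 → |·| ≈ 235.25, ∠ ≈ 89.76°
pole (1 + j941·0.1) = 1 + j94.1 → |·| ≈ 94.105, ∠ ≈ 89.39°
|T| = 3125 · 2.1312 / (470.5 · 235.25 · 94.105) ≈ 0.0006394
Gain = 20 log₁₀(0.0006394) ≈ -63.88 dB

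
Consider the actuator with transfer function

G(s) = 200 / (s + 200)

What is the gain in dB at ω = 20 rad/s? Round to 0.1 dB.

At s = jω = j20:
pole (s+200): 200 + j20 → |·| = √(200²+20²) = √40400 ≈ 201, ∠ = arctan(20/200) ≈ 5.71°
|G| = 200 / 201 ≈ 0.99502
Gain = 20 log₁₀(0.99502) ≈ -0.04 dB

-0.0 dB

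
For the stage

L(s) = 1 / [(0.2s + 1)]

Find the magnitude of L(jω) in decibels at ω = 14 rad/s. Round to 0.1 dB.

At ω = 14 rad/s:
pole (1 + j14·0.2) = 1 + j2.8 → |·| ≈ 2.9732, ∠ ≈ 70.35°
|L| = 1 · 1 / (2.9732) ≈ 0.33634
Gain = 20 log₁₀(0.33634) ≈ -9.46 dB

-9.5 dB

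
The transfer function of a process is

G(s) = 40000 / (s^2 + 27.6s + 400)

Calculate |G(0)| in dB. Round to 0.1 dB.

40.0 dB

G(0) = 40000 / 400 = 100
20 log₁₀(100) ≈ 40.00 dB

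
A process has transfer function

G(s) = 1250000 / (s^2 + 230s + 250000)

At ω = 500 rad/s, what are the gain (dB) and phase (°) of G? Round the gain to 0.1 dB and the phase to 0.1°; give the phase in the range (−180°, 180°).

20.7 dB, -90.0°

At s = jω = j500:
quadratic: (j500)² + 230·j500 + 250000 = 0 + j115000 → |·| ≈ 1.15e+05, ∠ ≈ 90.00°
|G| = 1250000 / 1.15e+05 ≈ 10.87
Gain = 20 log₁₀(10.87) ≈ 20.72 dB
∠G = 0.00° − 90.00° = -90.00°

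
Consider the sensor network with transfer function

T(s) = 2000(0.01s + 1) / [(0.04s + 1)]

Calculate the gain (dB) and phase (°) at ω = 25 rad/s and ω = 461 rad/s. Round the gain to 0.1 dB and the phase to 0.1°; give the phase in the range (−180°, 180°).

At ω = 25 rad/s:
zero (1 + j25·0.01) = 1 + j0.25 → |·| ≈ 1.0308, ∠ ≈ 14.04°
pole (1 + j25·0.04) = 1 + j1 → |·| ≈ 1.4142, ∠ ≈ 45.00°
|T| = 2000 · 1.0308 / (1.4142) ≈ 1457.8
Gain = 20 log₁₀(1457.8) ≈ 63.27 dB
∠T = (14.04°) − (45.00°) = -30.96°

At ω = 461 rad/s:
zero (1 + j461·0.01) = 1 + j4.61 → |·| ≈ 4.7172, ∠ ≈ 77.76°
pole (1 + j461·0.04) = 1 + j18.44 → |·| ≈ 18.467, ∠ ≈ 86.90°
|T| = 2000 · 4.7172 / (18.467) ≈ 510.88
Gain = 20 log₁₀(510.88) ≈ 54.17 dB
∠T = (77.76°) − (86.90°) = -9.14°

ω = 25: 63.3 dB, -31.0°; ω = 461: 54.2 dB, -9.1°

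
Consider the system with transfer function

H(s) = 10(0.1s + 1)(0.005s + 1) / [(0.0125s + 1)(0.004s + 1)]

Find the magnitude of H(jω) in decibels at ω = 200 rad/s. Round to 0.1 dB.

38.3 dB

At ω = 200 rad/s:
zero (1 + j200·0.1) = 1 + j20 → |·| ≈ 20.025, ∠ ≈ 87.14°
zero (1 + j200·0.005) = 1 + j1 → |·| ≈ 1.4142, ∠ ≈ 45.00°
pole (1 + j200·0.0125) = 1 + j2.5 → |·| ≈ 2.6926, ∠ ≈ 68.20°
pole (1 + j200·0.004) = 1 + j0.8 → |·| ≈ 1.2806, ∠ ≈ 38.66°
|H| = 10 · 20.025 · 1.4142 / (2.6926 · 1.2806) ≈ 82.129
Gain = 20 log₁₀(82.129) ≈ 38.29 dB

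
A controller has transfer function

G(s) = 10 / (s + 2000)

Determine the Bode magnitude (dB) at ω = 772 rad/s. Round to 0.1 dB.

Substitute s = j772:
Numerator: 10 = 10 + j0
Denominator: (j772) + 2000 = 2000 + j772
|N| = √(10² + 0²) ≈ 10, ∠N ≈ 0.00°
|D| = √(2000² + 772²) ≈ 2143.8, ∠D ≈ 21.11°
|G| = 10 / 2143.8 ≈ 0.0046646
Gain = 20 log₁₀(0.0046646) ≈ -46.62 dB

-46.6 dB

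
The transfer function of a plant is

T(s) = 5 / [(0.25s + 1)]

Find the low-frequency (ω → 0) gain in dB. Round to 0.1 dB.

14.0 dB

T(0) = 5 · 1 / 1 = 5
20 log₁₀(5) ≈ 13.98 dB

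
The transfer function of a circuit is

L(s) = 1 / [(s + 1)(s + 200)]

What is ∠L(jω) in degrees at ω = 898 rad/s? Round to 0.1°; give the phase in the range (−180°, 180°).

At s = jω = j898:
pole (s+1): 1 + j898 → |·| = √(1²+898²) = √806405 ≈ 898, ∠ = arctan(898/1) ≈ 89.94°
pole (s+200): 200 + j898 → |·| = √(200²+898²) = √846404 ≈ 920, ∠ = arctan(898/200) ≈ 77.44°
∠L = 0.00° − 167.38° = -167.38°

-167.4°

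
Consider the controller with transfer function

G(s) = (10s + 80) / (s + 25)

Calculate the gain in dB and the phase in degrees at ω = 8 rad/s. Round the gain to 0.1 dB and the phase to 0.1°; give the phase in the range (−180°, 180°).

12.7 dB, 27.3°

Substitute s = j8:
Numerator: 10(j8) + 80 = 80 + j80
Denominator: (j8) + 25 = 25 + j8
|N| = √(80² + 80²) ≈ 113.14, ∠N ≈ 45.00°
|D| = √(25² + 8²) ≈ 26.249, ∠D ≈ 17.74°
|G| = 113.14 / 26.249 ≈ 4.3103
Gain = 20 log₁₀(4.3103) ≈ 12.69 dB
∠G = 45.00° − 17.74° = 27.26°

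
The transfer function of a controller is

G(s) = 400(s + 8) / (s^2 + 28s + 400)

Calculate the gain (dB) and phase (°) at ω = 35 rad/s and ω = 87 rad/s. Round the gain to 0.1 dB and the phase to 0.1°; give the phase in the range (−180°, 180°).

At s = jω = j35:
zero (s+8): 8 + j35 → |·| = √(8²+35²) = √1289 ≈ 35.903, ∠ = arctan(35/8) ≈ 77.12°
quadratic: (j35)² + 28·j35 + 400 = -825 + j980 → |·| ≈ 1281, ∠ ≈ 130.09°
|G| = 400 · 35.903 / 1281 ≈ 11.211
Gain = 20 log₁₀(11.211) ≈ 20.99 dB
∠G = 77.12° − 130.09° = -52.97°

At s = jω = j87:
zero (s+8): 8 + j87 → |·| = √(8²+87²) = √7633 ≈ 87.367, ∠ = arctan(87/8) ≈ 84.75°
quadratic: (j87)² + 28·j87 + 400 = -7169 + j2436 → |·| ≈ 7571.6, ∠ ≈ 161.23°
|G| = 400 · 87.367 / 7571.6 ≈ 4.6155
Gain = 20 log₁₀(4.6155) ≈ 13.28 dB
∠G = 84.75° − 161.23° = -76.48°

ω = 35: 21.0 dB, -53.0°; ω = 87: 13.3 dB, -76.5°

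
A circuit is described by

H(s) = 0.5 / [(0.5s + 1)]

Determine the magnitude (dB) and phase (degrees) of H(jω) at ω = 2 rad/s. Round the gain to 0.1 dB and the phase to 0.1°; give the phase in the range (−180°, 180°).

At ω = 2 rad/s:
pole (1 + j2·0.5) = 1 + j1 → |·| ≈ 1.4142, ∠ ≈ 45.00°
|H| = 0.5 · 1 / (1.4142) ≈ 0.35356
Gain = 20 log₁₀(0.35356) ≈ -9.03 dB
∠H = (0°) − (45.00°) = -45.00°

-9.0 dB, -45.0°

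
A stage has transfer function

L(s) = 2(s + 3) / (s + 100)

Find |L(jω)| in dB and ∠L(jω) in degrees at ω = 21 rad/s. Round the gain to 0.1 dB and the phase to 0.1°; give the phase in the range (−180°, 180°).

At s = jω = j21:
zero (s+3): 3 + j21 → |·| = √(3²+21²) = √450 ≈ 21.213, ∠ = arctan(21/3) ≈ 81.87°
pole (s+100): 100 + j21 → |·| = √(100²+21²) = √10441 ≈ 102.18, ∠ = arctan(21/100) ≈ 11.86°
|L| = 2 · 21.213 / 102.18 ≈ 0.41521
Gain = 20 log₁₀(0.41521) ≈ -7.63 dB
∠L = 81.87° − 11.86° = 70.01°

-7.6 dB, 70.0°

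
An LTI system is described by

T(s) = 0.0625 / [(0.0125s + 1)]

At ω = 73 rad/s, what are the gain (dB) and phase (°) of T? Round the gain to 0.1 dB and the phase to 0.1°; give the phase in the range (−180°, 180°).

-26.7 dB, -42.4°

At ω = 73 rad/s:
pole (1 + j73·0.0125) = 1 + j0.9125 → |·| ≈ 1.3538, ∠ ≈ 42.38°
|T| = 0.0625 · 1 / (1.3538) ≈ 0.046166
Gain = 20 log₁₀(0.046166) ≈ -26.71 dB
∠T = (0°) − (42.38°) = -42.38°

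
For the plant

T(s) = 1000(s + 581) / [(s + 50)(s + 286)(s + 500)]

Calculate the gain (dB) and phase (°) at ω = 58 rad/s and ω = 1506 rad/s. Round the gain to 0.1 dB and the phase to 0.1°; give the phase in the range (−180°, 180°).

ω = 58: -25.7 dB, -61.6°; ω = 1506: -67.1 dB, -170.1°

At s = jω = j58:
zero (s+581): 581 + j58 → |·| = √(581²+58²) = √340925 ≈ 583.89, ∠ = arctan(58/581) ≈ 5.70°
pole (s+50): 50 + j58 → |·| = √(50²+58²) = √5864 ≈ 76.577, ∠ = arctan(58/50) ≈ 49.24°
pole (s+286): 286 + j58 → |·| = √(286²+58²) = √85160 ≈ 291.82, ∠ = arctan(58/286) ≈ 11.46°
pole (s+500): 500 + j58 → |·| = √(500²+58²) = √253364 ≈ 503.35, ∠ = arctan(58/500) ≈ 6.62°
|T| = 1000 · 583.89 / 1.1248e+07 ≈ 0.051911
Gain = 20 log₁₀(0.051911) ≈ -25.69 dB
∠T = 5.70° − 67.32° = -61.62°

At s = jω = j1506:
zero (s+581): 581 + j1506 → |·| = √(581²+1506²) = √2605597 ≈ 1614.2, ∠ = arctan(1506/581) ≈ 68.90°
pole (s+50): 50 + j1506 → |·| = √(50²+1506²) = √2270536 ≈ 1506.8, ∠ = arctan(1506/50) ≈ 88.10°
pole (s+286): 286 + j1506 → |·| = √(286²+1506²) = √2349832 ≈ 1532.9, ∠ = arctan(1506/286) ≈ 79.25°
pole (s+500): 500 + j1506 → |·| = √(500²+1506²) = √2518036 ≈ 1586.8, ∠ = arctan(1506/500) ≈ 71.63°
|T| = 1000 · 1614.2 / 3.6651e+09 ≈ 0.00044042
Gain = 20 log₁₀(0.00044042) ≈ -67.12 dB
∠T = 68.90° − 238.98° = -170.08°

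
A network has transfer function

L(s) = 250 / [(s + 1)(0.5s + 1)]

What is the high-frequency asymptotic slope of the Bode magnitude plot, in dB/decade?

Each pole contributes −20 dB/decade at high frequency; each zero contributes +20 dB/decade.
Net: 0 zero(s) − 2 pole(s) → -40 dB/decade.

-40 dB/decade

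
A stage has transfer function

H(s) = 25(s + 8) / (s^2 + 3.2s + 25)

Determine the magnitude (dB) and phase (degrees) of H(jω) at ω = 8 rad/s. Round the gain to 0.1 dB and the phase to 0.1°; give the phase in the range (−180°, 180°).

At s = jω = j8:
zero (s+8): 8 + j8 → |·| = √(8²+8²) = √128 ≈ 11.314, ∠ = arctan(8/8) ≈ 45.00°
quadratic: (j8)² + 3.2·j8 + 25 = -39 + j25.6 → |·| ≈ 46.651, ∠ ≈ 146.72°
|H| = 25 · 11.314 / 46.651 ≈ 6.0631
Gain = 20 log₁₀(6.0631) ≈ 15.65 dB
∠H = 45.00° − 146.72° = -101.72°

15.7 dB, -101.7°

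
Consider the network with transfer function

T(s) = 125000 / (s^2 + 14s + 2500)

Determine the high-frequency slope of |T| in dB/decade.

Each pole contributes −20 dB/decade at high frequency; each zero contributes +20 dB/decade.
Net: 0 zero(s) − 2 pole(s) → -40 dB/decade.

-40 dB/decade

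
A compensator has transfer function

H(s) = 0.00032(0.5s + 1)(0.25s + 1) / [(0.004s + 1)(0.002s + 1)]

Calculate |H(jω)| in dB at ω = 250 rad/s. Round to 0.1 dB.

4.0 dB

At ω = 250 rad/s:
zero (1 + j250·0.5) = 1 + j125 → |·| ≈ 125, ∠ ≈ 89.54°
zero (1 + j250·0.25) = 1 + j62.5 → |·| ≈ 62.508, ∠ ≈ 89.08°
pole (1 + j250·0.004) = 1 + j1 → |·| ≈ 1.4142, ∠ ≈ 45.00°
pole (1 + j250·0.002) = 1 + j0.5 → |·| ≈ 1.118, ∠ ≈ 26.57°
|H| = 0.00032 · 125 · 62.508 / (1.4142 · 1.118) ≈ 1.5814
Gain = 20 log₁₀(1.5814) ≈ 3.98 dB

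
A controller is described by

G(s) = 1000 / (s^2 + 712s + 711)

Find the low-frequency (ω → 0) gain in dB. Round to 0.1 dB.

G(0) = 1000 / 711 ≈ 1.4065
20 log₁₀(1.4065) ≈ 2.96 dB

3.0 dB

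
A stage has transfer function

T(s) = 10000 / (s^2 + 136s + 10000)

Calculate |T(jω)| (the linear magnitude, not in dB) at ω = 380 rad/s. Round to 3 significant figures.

0.0694

At s = jω = j380:
quadratic: (j380)² + 136·j380 + 10000 = -134400 + j51680 → |·| ≈ 1.4399e+05, ∠ ≈ 158.97°
|T| = 10000 / 1.4399e+05 ≈ 0.069449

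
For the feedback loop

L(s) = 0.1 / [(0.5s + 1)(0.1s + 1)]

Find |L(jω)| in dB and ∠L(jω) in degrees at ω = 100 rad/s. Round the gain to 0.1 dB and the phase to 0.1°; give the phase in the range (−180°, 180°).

At ω = 100 rad/s:
pole (1 + j100·0.5) = 1 + j50 → |·| ≈ 50.01, ∠ ≈ 88.85°
pole (1 + j100·0.1) = 1 + j10 → |·| ≈ 10.05, ∠ ≈ 84.29°
|L| = 0.1 · 1 / (50.01 · 10.05) ≈ 0.00019897
Gain = 20 log₁₀(0.00019897) ≈ -74.02 dB
∠L = (0°) − (88.85° + 84.29°) = -173.14°

-74.0 dB, -173.1°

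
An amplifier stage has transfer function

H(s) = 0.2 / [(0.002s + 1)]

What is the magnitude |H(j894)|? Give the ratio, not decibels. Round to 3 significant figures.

0.0976

At ω = 894 rad/s:
pole (1 + j894·0.002) = 1 + j1.788 → |·| ≈ 2.0486, ∠ ≈ 60.78°
|H| = 0.2 · 1 / (2.0486) ≈ 0.097628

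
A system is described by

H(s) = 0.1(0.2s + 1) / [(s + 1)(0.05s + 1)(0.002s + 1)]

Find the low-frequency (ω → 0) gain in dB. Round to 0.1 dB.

H(0) = 0.1 · 1 / 1 = 0.1
20 log₁₀(0.1) ≈ -20.00 dB

-20.0 dB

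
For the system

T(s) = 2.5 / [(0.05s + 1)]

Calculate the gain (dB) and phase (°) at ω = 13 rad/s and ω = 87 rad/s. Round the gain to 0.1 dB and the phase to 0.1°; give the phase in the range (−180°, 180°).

ω = 13: 6.4 dB, -33.0°; ω = 87: -5.0 dB, -77.1°

At ω = 13 rad/s:
pole (1 + j13·0.05) = 1 + j0.65 → |·| ≈ 1.1927, ∠ ≈ 33.02°
|T| = 2.5 · 1 / (1.1927) ≈ 2.0961
Gain = 20 log₁₀(2.0961) ≈ 6.43 dB
∠T = (0°) − (33.02°) = -33.02°

At ω = 87 rad/s:
pole (1 + j87·0.05) = 1 + j4.35 → |·| ≈ 4.4635, ∠ ≈ 77.05°
|T| = 2.5 · 1 / (4.4635) ≈ 0.5601
Gain = 20 log₁₀(0.5601) ≈ -5.03 dB
∠T = (0°) − (77.05°) = -77.05°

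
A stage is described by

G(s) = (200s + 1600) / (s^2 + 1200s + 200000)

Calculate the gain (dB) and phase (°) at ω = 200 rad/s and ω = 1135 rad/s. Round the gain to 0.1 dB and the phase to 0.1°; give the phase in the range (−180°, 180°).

ω = 200: -17.2 dB, 31.4°; ω = 1135: -17.7 dB, -39.0°

Substitute s = j200:
Numerator: 200(j200) + 1600 = 1600 + j40000
Denominator: (j200)^2 + 1200(j200) + 200000 = 160000 + j240000
|N| = √(1600² + 40000²) ≈ 40032, ∠N ≈ 87.71°
|D| = √(160000² + 240000²) ≈ 2.8844e+05, ∠D ≈ 56.31°
|G| = 40032 / 2.8844e+05 ≈ 0.13879
Gain = 20 log₁₀(0.13879) ≈ -17.15 dB
∠G = 87.71° − 56.31° = 31.40°

Substitute s = j1135:
Numerator: 200(j1135) + 1600 = 1600 + j227000
Denominator: (j1135)^2 + 1200(j1135) + 200000 = -1088225 + j1362000
|N| = √(1600² + 227000²) ≈ 2.2701e+05, ∠N ≈ 89.60°
|D| = √(1088225² + 1362000²) ≈ 1.7434e+06, ∠D ≈ 128.62°
|G| = 2.2701e+05 / 1.7434e+06 ≈ 0.13021
Gain = 20 log₁₀(0.13021) ≈ -17.71 dB
∠G = 89.60° − 128.62° = -39.02°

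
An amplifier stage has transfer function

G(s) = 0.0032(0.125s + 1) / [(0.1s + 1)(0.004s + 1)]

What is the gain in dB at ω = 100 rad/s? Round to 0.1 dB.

-48.6 dB

At ω = 100 rad/s:
zero (1 + j100·0.125) = 1 + j12.5 → |·| ≈ 12.54, ∠ ≈ 85.43°
pole (1 + j100·0.1) = 1 + j10 → |·| ≈ 10.05, ∠ ≈ 84.29°
pole (1 + j100·0.004) = 1 + j0.4 → |·| ≈ 1.077, ∠ ≈ 21.80°
|G| = 0.0032 · 12.54 / (10.05 · 1.077) ≈ 0.0037074
Gain = 20 log₁₀(0.0037074) ≈ -48.62 dB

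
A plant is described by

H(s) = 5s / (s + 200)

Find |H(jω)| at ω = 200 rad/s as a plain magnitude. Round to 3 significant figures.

3.54

At s = jω = j200:
zero at origin: s = j200 → |·| = 200, ∠ = 90.00°
pole (s+200): 200 + j200 → |·| = √(200²+200²) = √80000 ≈ 282.84, ∠ = arctan(200/200) ≈ 45.00°
|H| = 5 · 200 / 282.84 ≈ 3.5356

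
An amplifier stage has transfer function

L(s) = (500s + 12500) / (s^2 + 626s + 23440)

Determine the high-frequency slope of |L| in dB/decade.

-20 dB/decade

Each pole contributes −20 dB/decade at high frequency; each zero contributes +20 dB/decade.
Net: 1 zero(s) − 2 pole(s) → -20 dB/decade.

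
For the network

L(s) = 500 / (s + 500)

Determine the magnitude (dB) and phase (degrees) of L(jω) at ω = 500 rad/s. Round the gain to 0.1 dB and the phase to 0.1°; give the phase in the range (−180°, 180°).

-3.0 dB, -45.0°

Substitute s = j500:
Numerator: 500 = 500 + j0
Denominator: (j500) + 500 = 500 + j500
|N| = √(500² + 0²) ≈ 500, ∠N ≈ 0.00°
|D| = √(500² + 500²) ≈ 707.11, ∠D ≈ 45.00°
|L| = 500 / 707.11 ≈ 0.7071
Gain = 20 log₁₀(0.7071) ≈ -3.01 dB
∠L = 0.00° − 45.00° = -45.00°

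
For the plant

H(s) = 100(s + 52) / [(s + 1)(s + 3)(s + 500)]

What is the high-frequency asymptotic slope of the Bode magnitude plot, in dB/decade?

-40 dB/decade

Each pole contributes −20 dB/decade at high frequency; each zero contributes +20 dB/decade.
Net: 1 zero(s) − 3 pole(s) → -40 dB/decade.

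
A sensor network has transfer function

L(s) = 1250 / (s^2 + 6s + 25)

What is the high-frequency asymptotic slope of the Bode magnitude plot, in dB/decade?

-40 dB/decade

Each pole contributes −20 dB/decade at high frequency; each zero contributes +20 dB/decade.
Net: 0 zero(s) − 2 pole(s) → -40 dB/decade.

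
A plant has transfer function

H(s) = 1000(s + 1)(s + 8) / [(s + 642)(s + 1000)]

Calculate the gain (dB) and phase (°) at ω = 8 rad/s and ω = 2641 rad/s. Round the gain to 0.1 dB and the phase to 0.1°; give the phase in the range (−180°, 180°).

ω = 8: -17.0 dB, 126.7°; ω = 2641: 59.2 dB, 34.2°

At s = jω = j8:
zero (s+1): 1 + j8 → |·| = √(1²+8²) = √65 ≈ 8.0623, ∠ = arctan(8/1) ≈ 82.87°
zero (s+8): 8 + j8 → |·| = √(8²+8²) = √128 ≈ 11.314, ∠ = arctan(8/8) ≈ 45.00°
pole (s+642): 642 + j8 → |·| = √(642²+8²) = √412228 ≈ 642.05, ∠ = arctan(8/642) ≈ 0.71°
pole (s+1000): 1000 + j8 → |·| = √(1000²+8²) = √1000064 ≈ 1000, ∠ = arctan(8/1000) ≈ 0.46°
|H| = 1000 · 91.217 / 6.4205e+05 ≈ 0.14207
Gain = 20 log₁₀(0.14207) ≈ -16.95 dB
∠H = 127.87° − 1.17° = 126.70°

At s = jω = j2641:
zero (s+1): 1 + j2641 → |·| = √(1²+2641²) = √6974882 ≈ 2641, ∠ = arctan(2641/1) ≈ 89.98°
zero (s+8): 8 + j2641 → |·| = √(8²+2641²) = √6974945 ≈ 2641, ∠ = arctan(2641/8) ≈ 89.83°
pole (s+642): 642 + j2641 → |·| = √(642²+2641²) = √7387045 ≈ 2717.9, ∠ = arctan(2641/642) ≈ 76.34°
pole (s+1000): 1000 + j2641 → |·| = √(1000²+2641²) = √7974881 ≈ 2824, ∠ = arctan(2641/1000) ≈ 69.26°
|H| = 1000 · 6.9749e+06 / 7.6753e+06 ≈ 908.75
Gain = 20 log₁₀(908.75) ≈ 59.17 dB
∠H = 179.81° − 145.60° = 34.21°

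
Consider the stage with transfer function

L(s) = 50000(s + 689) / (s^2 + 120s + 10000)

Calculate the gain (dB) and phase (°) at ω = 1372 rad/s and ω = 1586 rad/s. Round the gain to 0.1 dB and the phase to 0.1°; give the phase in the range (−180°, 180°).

At s = jω = j1372:
zero (s+689): 689 + j1372 → |·| = √(689²+1372²) = √2357105 ≈ 1535.3, ∠ = arctan(1372/689) ≈ 63.33°
quadratic: (j1372)² + 120·j1372 + 10000 = -1872384 + j164640 → |·| ≈ 1.8796e+06, ∠ ≈ 174.97°
|L| = 50000 · 1535.3 / 1.8796e+06 ≈ 40.841
Gain = 20 log₁₀(40.841) ≈ 32.22 dB
∠L = 63.33° − 174.97° = -111.64°

At s = jω = j1586:
zero (s+689): 689 + j1586 → |·| = √(689²+1586²) = √2990117 ≈ 1729.2, ∠ = arctan(1586/689) ≈ 66.52°
quadratic: (j1586)² + 120·j1586 + 10000 = -2505396 + j190320 → |·| ≈ 2.5126e+06, ∠ ≈ 175.66°
|L| = 50000 · 1729.2 / 2.5126e+06 ≈ 34.411
Gain = 20 log₁₀(34.411) ≈ 30.73 dB
∠L = 66.52° − 175.66° = -109.14°

ω = 1372: 32.2 dB, -111.6°; ω = 1586: 30.7 dB, -109.1°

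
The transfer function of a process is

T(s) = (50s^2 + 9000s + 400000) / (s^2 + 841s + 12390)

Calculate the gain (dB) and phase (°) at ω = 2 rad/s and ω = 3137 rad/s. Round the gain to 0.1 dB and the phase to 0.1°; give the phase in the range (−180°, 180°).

Substitute s = j2:
Numerator: 50(j2)^2 + 9000(j2) + 400000 = 399800 + j18000
Denominator: (j2)^2 + 841(j2) + 12390 = 12386 + j1682
|N| = √(399800² + 18000²) ≈ 4.002e+05, ∠N ≈ 2.58°
|D| = √(12386² + 1682²) ≈ 12500, ∠D ≈ 7.73°
|T| = 4.002e+05 / 12500 ≈ 32.016
Gain = 20 log₁₀(32.016) ≈ 30.11 dB
∠T = 2.58° − 7.73° = -5.15°

Substitute s = j3137:
Numerator: 50(j3137)^2 + 9000(j3137) + 400000 = -491638450 + j28233000
Denominator: (j3137)^2 + 841(j3137) + 12390 = -9828379 + j2638217
|N| = √(491638450² + 28233000²) ≈ 4.9245e+08, ∠N ≈ 176.71°
|D| = √(9828379² + 2638217²) ≈ 1.0176e+07, ∠D ≈ 164.97°
|T| = 4.9245e+08 / 1.0176e+07 ≈ 48.393
Gain = 20 log₁₀(48.393) ≈ 33.70 dB
∠T = 176.71° − 164.97° = 11.74°

ω = 2: 30.1 dB, -5.2°; ω = 3137: 33.7 dB, 11.7°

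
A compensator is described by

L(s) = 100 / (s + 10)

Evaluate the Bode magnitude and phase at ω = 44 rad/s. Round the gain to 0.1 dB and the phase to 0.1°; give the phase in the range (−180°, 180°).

6.9 dB, -77.2°

Substitute s = j44:
Numerator: 100 = 100 + j0
Denominator: (j44) + 10 = 10 + j44
|N| = √(100² + 0²) ≈ 100, ∠N ≈ 0.00°
|D| = √(10² + 44²) ≈ 45.122, ∠D ≈ 77.20°
|L| = 100 / 45.122 ≈ 2.2162
Gain = 20 log₁₀(2.2162) ≈ 6.91 dB
∠L = 0.00° − 77.20° = -77.20°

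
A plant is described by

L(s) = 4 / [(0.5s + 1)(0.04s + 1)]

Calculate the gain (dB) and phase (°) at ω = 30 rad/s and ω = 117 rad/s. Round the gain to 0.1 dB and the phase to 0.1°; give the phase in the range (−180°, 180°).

ω = 30: -15.4 dB, -136.4°; ω = 117: -36.9 dB, -167.0°

At ω = 30 rad/s:
pole (1 + j30·0.5) = 1 + j15 → |·| ≈ 15.033, ∠ ≈ 86.19°
pole (1 + j30·0.04) = 1 + j1.2 → |·| ≈ 1.562, ∠ ≈ 50.19°
|L| = 4 · 1 / (15.033 · 1.562) ≈ 0.17035
Gain = 20 log₁₀(0.17035) ≈ -15.37 dB
∠L = (0°) − (86.19° + 50.19°) = -136.38°

At ω = 117 rad/s:
pole (1 + j117·0.5) = 1 + j58.5 → |·| ≈ 58.509, ∠ ≈ 89.02°
pole (1 + j117·0.04) = 1 + j4.68 → |·| ≈ 4.7856, ∠ ≈ 77.94°
|L| = 4 · 1 / (58.509 · 4.7856) ≈ 0.014286
Gain = 20 log₁₀(0.014286) ≈ -36.90 dB
∠L = (0°) − (89.02° + 77.94°) = -166.96°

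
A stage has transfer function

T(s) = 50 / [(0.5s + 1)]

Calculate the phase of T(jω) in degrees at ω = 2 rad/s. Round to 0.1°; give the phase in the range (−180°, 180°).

At ω = 2 rad/s:
pole (1 + j2·0.5) = 1 + j1 → |·| ≈ 1.4142, ∠ ≈ 45.00°
∠T = (0°) − (45.00°) = -45.00°

-45.0°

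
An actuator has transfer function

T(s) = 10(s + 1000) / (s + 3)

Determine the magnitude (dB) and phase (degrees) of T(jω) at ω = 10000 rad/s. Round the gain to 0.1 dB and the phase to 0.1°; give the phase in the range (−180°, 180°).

20.0 dB, -5.7°

At s = jω = j10000:
zero (s+1000): 1000 + j10000 → |·| = √(1000²+10000²) = √101000000 ≈ 10050, ∠ = arctan(10000/1000) ≈ 84.29°
pole (s+3): 3 + j10000 → |·| = √(3²+10000²) = √100000009 ≈ 10000, ∠ = arctan(10000/3) ≈ 89.98°
|T| = 10 · 10050 / 10000 ≈ 10.05
Gain = 20 log₁₀(10.05) ≈ 20.04 dB
∠T = 84.29° − 89.98° = -5.69°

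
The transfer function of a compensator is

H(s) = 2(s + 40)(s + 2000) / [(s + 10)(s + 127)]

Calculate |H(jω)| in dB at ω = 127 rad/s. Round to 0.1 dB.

27.4 dB

At s = jω = j127:
zero (s+40): 40 + j127 → |·| = √(40²+127²) = √17729 ≈ 133.15, ∠ = arctan(127/40) ≈ 72.52°
zero (s+2000): 2000 + j127 → |·| = √(2000²+127²) = √4016129 ≈ 2004, ∠ = arctan(127/2000) ≈ 3.63°
pole (s+10): 10 + j127 → |·| = √(10²+127²) = √16229 ≈ 127.39, ∠ = arctan(127/10) ≈ 85.50°
pole (s+127): 127 + j127 → |·| = √(127²+127²) = √32258 ≈ 179.61, ∠ = arctan(127/127) ≈ 45.00°
|H| = 2 · 2.6683e+05 / 22881 ≈ 23.323
Gain = 20 log₁₀(23.323) ≈ 27.36 dB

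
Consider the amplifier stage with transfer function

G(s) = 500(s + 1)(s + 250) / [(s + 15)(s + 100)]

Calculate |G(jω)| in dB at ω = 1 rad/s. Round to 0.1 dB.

41.4 dB

At s = jω = j1:
zero (s+1): 1 + j1 → |·| = √(1²+1²) = √2 ≈ 1.4142, ∠ = arctan(1/1) ≈ 45.00°
zero (s+250): 250 + j1 → |·| = √(250²+1²) = √62501 ≈ 250, ∠ = arctan(1/250) ≈ 0.23°
pole (s+15): 15 + j1 → |·| = √(15²+1²) = √226 ≈ 15.033, ∠ = arctan(1/15) ≈ 3.81°
pole (s+100): 100 + j1 → |·| = √(100²+1²) = √10001 ≈ 100, ∠ = arctan(1/100) ≈ 0.57°
|G| = 500 · 353.55 / 1503.3 ≈ 117.59
Gain = 20 log₁₀(117.59) ≈ 41.41 dB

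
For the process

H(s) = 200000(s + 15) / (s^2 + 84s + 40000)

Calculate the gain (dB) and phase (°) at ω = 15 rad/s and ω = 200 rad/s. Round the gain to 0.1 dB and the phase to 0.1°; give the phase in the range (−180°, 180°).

At s = jω = j15:
zero (s+15): 15 + j15 → |·| = √(15²+15²) = √450 ≈ 21.213, ∠ = arctan(15/15) ≈ 45.00°
quadratic: (j15)² + 84·j15 + 40000 = 39775 + j1260 → |·| ≈ 39795, ∠ ≈ 1.81°
|H| = 200000 · 21.213 / 39795 ≈ 106.61
Gain = 20 log₁₀(106.61) ≈ 40.56 dB
∠H = 45.00° − 1.81° = 43.19°

At s = jω = j200:
zero (s+15): 15 + j200 → |·| = √(15²+200²) = √40225 ≈ 200.56, ∠ = arctan(200/15) ≈ 85.71°
quadratic: (j200)² + 84·j200 + 40000 = 0 + j16800 → |·| ≈ 16800, ∠ ≈ 90.00°
|H| = 200000 · 200.56 / 16800 ≈ 2387.6
Gain = 20 log₁₀(2387.6) ≈ 67.56 dB
∠H = 85.71° − 90.00° = -4.29°

ω = 15: 40.6 dB, 43.2°; ω = 200: 67.6 dB, -4.3°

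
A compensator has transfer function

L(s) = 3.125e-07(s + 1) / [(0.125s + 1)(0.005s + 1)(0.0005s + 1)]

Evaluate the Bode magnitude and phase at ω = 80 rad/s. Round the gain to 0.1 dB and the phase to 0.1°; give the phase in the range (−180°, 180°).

At ω = 80 rad/s:
zero (1 + j80·1) = 1 + j80 → |·| ≈ 80.006, ∠ ≈ 89.28°
pole (1 + j80·0.125) = 1 + j10 → |·| ≈ 10.05, ∠ ≈ 84.29°
pole (1 + j80·0.005) = 1 + j0.4 → |·| ≈ 1.077, ∠ ≈ 21.80°
pole (1 + j80·0.0005) = 1 + j0.04 → |·| ≈ 1.0008, ∠ ≈ 2.29°
|L| = 3.125e-07 · 80.006 / (10.05 · 1.077 · 1.0008) ≈ 2.308e-06
Gain = 20 log₁₀(2.308e-06) ≈ -112.74 dB
∠L = (89.28°) − (84.29° + 21.80° + 2.29°) = -19.10°

-112.7 dB, -19.1°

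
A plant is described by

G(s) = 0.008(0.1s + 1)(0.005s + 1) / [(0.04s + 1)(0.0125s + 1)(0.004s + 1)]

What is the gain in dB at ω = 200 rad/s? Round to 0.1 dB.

-41.8 dB

At ω = 200 rad/s:
zero (1 + j200·0.1) = 1 + j20 → |·| ≈ 20.025, ∠ ≈ 87.14°
zero (1 + j200·0.005) = 1 + j1 → |·| ≈ 1.4142, ∠ ≈ 45.00°
pole (1 + j200·0.04) = 1 + j8 → |·| ≈ 8.0623, ∠ ≈ 82.87°
pole (1 + j200·0.0125) = 1 + j2.5 → |·| ≈ 2.6926, ∠ ≈ 68.20°
pole (1 + j200·0.004) = 1 + j0.8 → |·| ≈ 1.2806, ∠ ≈ 38.66°
|G| = 0.008 · 20.025 · 1.4142 / (8.0623 · 2.6926 · 1.2806) ≈ 0.0081495
Gain = 20 log₁₀(0.0081495) ≈ -41.78 dB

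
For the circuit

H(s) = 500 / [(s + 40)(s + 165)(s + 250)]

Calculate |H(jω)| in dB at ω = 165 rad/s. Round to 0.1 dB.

-87.5 dB

At s = jω = j165:
pole (s+40): 40 + j165 → |·| = √(40²+165²) = √28825 ≈ 169.78, ∠ = arctan(165/40) ≈ 76.37°
pole (s+165): 165 + j165 → |·| = √(165²+165²) = √54450 ≈ 233.35, ∠ = arctan(165/165) ≈ 45.00°
pole (s+250): 250 + j165 → |·| = √(250²+165²) = √89725 ≈ 299.54, ∠ = arctan(165/250) ≈ 33.42°
|H| = 500 / 1.1867e+07 ≈ 4.2134e-05
Gain = 20 log₁₀(4.2134e-05) ≈ -87.51 dB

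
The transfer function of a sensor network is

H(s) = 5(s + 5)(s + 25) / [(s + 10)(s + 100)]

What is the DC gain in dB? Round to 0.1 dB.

-4.1 dB

H(0) = 5·5·25 / (10·100) = 0.625
20 log₁₀(0.625) ≈ -4.08 dB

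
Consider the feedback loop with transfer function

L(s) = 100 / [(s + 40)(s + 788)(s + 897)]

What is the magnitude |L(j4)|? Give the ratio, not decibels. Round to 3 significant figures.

At s = jω = j4:
pole (s+40): 40 + j4 → |·| = √(40²+4²) = √1616 ≈ 40.2, ∠ = arctan(4/40) ≈ 5.71°
pole (s+788): 788 + j4 → |·| = √(788²+4²) = √620960 ≈ 788.01, ∠ = arctan(4/788) ≈ 0.29°
pole (s+897): 897 + j4 → |·| = √(897²+4²) = √804625 ≈ 897.01, ∠ = arctan(4/897) ≈ 0.26°
|L| = 100 / 2.8415e+07 ≈ 3.5193e-06

3.52e-06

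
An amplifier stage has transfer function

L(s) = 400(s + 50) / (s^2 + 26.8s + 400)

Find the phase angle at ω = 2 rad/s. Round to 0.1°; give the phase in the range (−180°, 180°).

-5.4°

At s = jω = j2:
zero (s+50): 50 + j2 → |·| = √(50²+2²) = √2504 ≈ 50.04, ∠ = arctan(2/50) ≈ 2.29°
quadratic: (j2)² + 26.8·j2 + 400 = 396 + j53.6 → |·| ≈ 399.61, ∠ ≈ 7.71°
∠L = 2.29° − 7.71° = -5.42°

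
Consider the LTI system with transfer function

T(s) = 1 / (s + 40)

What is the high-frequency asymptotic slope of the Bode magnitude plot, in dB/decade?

-20 dB/decade

Each pole contributes −20 dB/decade at high frequency; each zero contributes +20 dB/decade.
Net: 0 zero(s) − 1 pole(s) → -20 dB/decade.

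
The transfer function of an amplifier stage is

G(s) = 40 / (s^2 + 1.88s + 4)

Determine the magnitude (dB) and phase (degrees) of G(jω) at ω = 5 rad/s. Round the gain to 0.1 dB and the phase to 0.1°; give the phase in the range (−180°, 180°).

At s = jω = j5:
quadratic: (j5)² + 1.88·j5 + 4 = -21 + j9.4 → |·| ≈ 23.008, ∠ ≈ 155.89°
|G| = 40 / 23.008 ≈ 1.7385
Gain = 20 log₁₀(1.7385) ≈ 4.80 dB
∠G = 0.00° − 155.89° = -155.89°

4.8 dB, -155.9°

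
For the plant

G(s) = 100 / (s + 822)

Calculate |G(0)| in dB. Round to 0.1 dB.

G(0) = 100 / 822 ≈ 0.12165
20 log₁₀(0.12165) ≈ -18.30 dB

-18.3 dB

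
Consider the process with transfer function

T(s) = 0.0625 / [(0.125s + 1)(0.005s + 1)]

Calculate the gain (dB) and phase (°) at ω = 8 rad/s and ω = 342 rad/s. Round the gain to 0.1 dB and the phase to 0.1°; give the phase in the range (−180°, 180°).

At ω = 8 rad/s:
pole (1 + j8·0.125) = 1 + j1 → |·| ≈ 1.4142, ∠ ≈ 45.00°
pole (1 + j8·0.005) = 1 + j0.04 → |·| ≈ 1.0008, ∠ ≈ 2.29°
|T| = 0.0625 · 1 / (1.4142 · 1.0008) ≈ 0.044159
Gain = 20 log₁₀(0.044159) ≈ -27.10 dB
∠T = (0°) − (45.00° + 2.29°) = -47.29°

At ω = 342 rad/s:
pole (1 + j342·0.125) = 1 + j42.75 → |·| ≈ 42.762, ∠ ≈ 88.66°
pole (1 + j342·0.005) = 1 + j1.71 → |·| ≈ 1.9809, ∠ ≈ 59.68°
|T| = 0.0625 · 1 / (42.762 · 1.9809) ≈ 0.00073784
Gain = 20 log₁₀(0.00073784) ≈ -62.64 dB
∠T = (0°) − (88.66° + 59.68°) = -148.34°

ω = 8: -27.1 dB, -47.3°; ω = 342: -62.6 dB, -148.3°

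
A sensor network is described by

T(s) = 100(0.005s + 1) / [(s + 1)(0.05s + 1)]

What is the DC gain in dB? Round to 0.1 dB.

40.0 dB

T(0) = 100 · 1 / 1 = 100
20 log₁₀(100) ≈ 40.00 dB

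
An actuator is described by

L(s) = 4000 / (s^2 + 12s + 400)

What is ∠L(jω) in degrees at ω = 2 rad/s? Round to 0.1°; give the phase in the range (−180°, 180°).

-3.5°

At s = jω = j2:
quadratic: (j2)² + 12·j2 + 400 = 396 + j24 → |·| ≈ 396.73, ∠ ≈ 3.47°
∠L = 0.00° − 3.47° = -3.47°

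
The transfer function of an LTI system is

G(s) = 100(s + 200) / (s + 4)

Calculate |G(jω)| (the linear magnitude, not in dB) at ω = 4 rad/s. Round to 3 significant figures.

At s = jω = j4:
zero (s+200): 200 + j4 → |·| = √(200²+4²) = √40016 ≈ 200.04, ∠ = arctan(4/200) ≈ 1.15°
pole (s+4): 4 + j4 → |·| = √(4²+4²) = √32 ≈ 5.6569, ∠ = arctan(4/4) ≈ 45.00°
|G| = 100 · 200.04 / 5.6569 ≈ 3536.2

3.54e+03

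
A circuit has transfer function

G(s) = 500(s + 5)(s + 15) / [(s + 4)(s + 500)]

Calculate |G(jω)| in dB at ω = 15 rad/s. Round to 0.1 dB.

26.7 dB

At s = jω = j15:
zero (s+5): 5 + j15 → |·| = √(5²+15²) = √250 ≈ 15.811, ∠ = arctan(15/5) ≈ 71.57°
zero (s+15): 15 + j15 → |·| = √(15²+15²) = √450 ≈ 21.213, ∠ = arctan(15/15) ≈ 45.00°
pole (s+4): 4 + j15 → |·| = √(4²+15²) = √241 ≈ 15.524, ∠ = arctan(15/4) ≈ 75.07°
pole (s+500): 500 + j15 → |·| = √(500²+15²) = √250225 ≈ 500.22, ∠ = arctan(15/500) ≈ 1.72°
|G| = 500 · 335.4 / 7765.4 ≈ 21.596
Gain = 20 log₁₀(21.596) ≈ 26.69 dB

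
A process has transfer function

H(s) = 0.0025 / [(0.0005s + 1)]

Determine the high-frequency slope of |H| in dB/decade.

-20 dB/decade

Each pole contributes −20 dB/decade at high frequency; each zero contributes +20 dB/decade.
Net: 0 zero(s) − 1 pole(s) → -20 dB/decade.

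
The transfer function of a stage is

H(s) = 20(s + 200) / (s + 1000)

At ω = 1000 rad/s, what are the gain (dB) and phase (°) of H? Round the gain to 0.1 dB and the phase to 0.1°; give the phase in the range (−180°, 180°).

23.2 dB, 33.7°

At s = jω = j1000:
zero (s+200): 200 + j1000 → |·| = √(200²+1000²) = √1040000 ≈ 1019.8, ∠ = arctan(1000/200) ≈ 78.69°
pole (s+1000): 1000 + j1000 → |·| = √(1000²+1000²) = √2000000 ≈ 1414.2, ∠ = arctan(1000/1000) ≈ 45.00°
|H| = 20 · 1019.8 / 1414.2 ≈ 14.422
Gain = 20 log₁₀(14.422) ≈ 23.18 dB
∠H = 78.69° − 45.00° = 33.69°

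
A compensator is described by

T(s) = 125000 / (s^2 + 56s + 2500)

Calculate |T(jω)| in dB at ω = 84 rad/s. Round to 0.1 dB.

25.6 dB

At s = jω = j84:
quadratic: (j84)² + 56·j84 + 2500 = -4556 + j4704 → |·| ≈ 6548.6, ∠ ≈ 134.08°
|T| = 125000 / 6548.6 ≈ 19.088
Gain = 20 log₁₀(19.088) ≈ 25.62 dB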